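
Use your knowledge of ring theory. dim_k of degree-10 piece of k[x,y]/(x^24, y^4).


k[x,y], I = (x^24, y^4), d = 10
Need i < 24 and d-i < 4.
Range: 7 <= i <= 10.
H(10) = 4


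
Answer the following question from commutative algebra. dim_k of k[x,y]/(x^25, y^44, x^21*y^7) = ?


k[x,y]/I, I = (x^25, y^44, x^21*y^7)
Rect: 25x44=1100. Corner: (25-21)x(44-7)=148.
dim = 1100-148 = 952


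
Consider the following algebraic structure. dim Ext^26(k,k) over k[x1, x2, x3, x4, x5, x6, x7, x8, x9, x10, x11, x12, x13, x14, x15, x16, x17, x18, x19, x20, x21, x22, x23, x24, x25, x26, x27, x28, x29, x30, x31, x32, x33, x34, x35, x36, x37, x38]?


C(n,i)=C(38,26)=2707475148


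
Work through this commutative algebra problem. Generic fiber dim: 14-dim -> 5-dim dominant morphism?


dim(fiber)=dim(X)-dim(Y)=14-5=9


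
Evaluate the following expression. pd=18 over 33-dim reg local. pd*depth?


pd+depth=33
depth=33-18=15
pd*depth=18*15=270


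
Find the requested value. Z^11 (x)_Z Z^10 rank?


rank(M(x)N) = rank(M)*rank(N)
11*10 = 110


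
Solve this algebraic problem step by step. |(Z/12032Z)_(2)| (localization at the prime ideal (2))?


2-primary part: 12032=2^8*47
Size=2^8=256


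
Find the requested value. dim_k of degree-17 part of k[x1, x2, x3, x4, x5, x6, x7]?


C(d+n-1,n-1)=C(23,6)=100947


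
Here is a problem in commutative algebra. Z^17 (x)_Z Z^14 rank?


rank(M(x)N) = rank(M)*rank(N)
17*14 = 238


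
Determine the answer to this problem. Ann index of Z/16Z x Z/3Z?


Exponent = lcm of the cyclic orders; pairwise coprime => product.
2^4*3^1=16*3=48


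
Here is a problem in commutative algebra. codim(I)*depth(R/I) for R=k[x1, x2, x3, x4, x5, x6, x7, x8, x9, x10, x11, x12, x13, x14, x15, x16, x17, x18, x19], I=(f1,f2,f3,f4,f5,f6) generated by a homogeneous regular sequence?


codim=6, depth=dim(R/I)=19-6=13
Product=6*13=78


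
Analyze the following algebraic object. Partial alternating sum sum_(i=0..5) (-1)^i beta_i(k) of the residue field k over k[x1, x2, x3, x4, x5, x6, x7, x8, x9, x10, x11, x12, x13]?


Koszul resolution: beta_i(k)=C(n,i), n=13
sum_(i=0..p) (-1)^i C(n,i) = (-1)^p C(n-1,p)
(-1)^5*C(12,5) = (-1)^5*792 = -792


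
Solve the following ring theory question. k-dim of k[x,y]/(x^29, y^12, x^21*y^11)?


k[x,y]/I, I = (x^29, y^12, x^21*y^11)
Rect: 29x12=348. Corner: (29-21)x(12-11)=8.
dim = 348-8 = 340


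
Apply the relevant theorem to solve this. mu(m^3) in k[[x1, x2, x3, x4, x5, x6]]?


C(n+d-1,d)=C(8,3)=56


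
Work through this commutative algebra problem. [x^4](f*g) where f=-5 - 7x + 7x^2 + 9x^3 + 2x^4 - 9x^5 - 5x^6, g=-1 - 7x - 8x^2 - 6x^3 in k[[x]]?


[x^4] = sum a_i*b_j, i+j=4
  -7*-6=42
  7*-8=-56
  9*-7=-63
  2*-1=-2
Sum=-79


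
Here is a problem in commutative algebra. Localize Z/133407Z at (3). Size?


3-primary part: 133407=3^7*61
Size=3^7=2187


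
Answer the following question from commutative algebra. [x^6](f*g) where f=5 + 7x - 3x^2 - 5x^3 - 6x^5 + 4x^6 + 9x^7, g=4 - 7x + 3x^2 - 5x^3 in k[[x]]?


[x^6] = sum a_i*b_j, i+j=6
  -5*-5=25
  -6*-7=42
  4*4=16
Sum=83


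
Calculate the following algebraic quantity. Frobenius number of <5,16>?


gcd(5,16)=1 => F=ab-a-b=5*16-5-16=80-21=59


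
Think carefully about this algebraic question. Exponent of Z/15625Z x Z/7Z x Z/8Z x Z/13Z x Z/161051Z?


Exponent = lcm of the cyclic orders; pairwise coprime => product.
5^6*7^1*2^3*13^1*11^5=15625*7*8*13*161051=1831955125000


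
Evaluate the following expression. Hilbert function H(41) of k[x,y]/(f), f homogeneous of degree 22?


H(t)=d for t>=d-1.
d=22, t=41
H(41)=22


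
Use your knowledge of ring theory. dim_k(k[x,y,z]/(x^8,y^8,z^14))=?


Basis: x^iy^jz^k, i<8,j<8,k<14
8*8*14=896


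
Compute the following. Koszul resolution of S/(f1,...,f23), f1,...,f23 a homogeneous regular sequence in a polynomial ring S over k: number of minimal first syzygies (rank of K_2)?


Regular sequence => Koszul complex is the minimal free resolution.
Syz_1 minimally generated by Koszul relations f_i*e_j - f_j*e_i (i<j): mu(Syz_1) = beta_2 = C(m,2) = m(m-1)/2
m=23
23*22/2 = 253


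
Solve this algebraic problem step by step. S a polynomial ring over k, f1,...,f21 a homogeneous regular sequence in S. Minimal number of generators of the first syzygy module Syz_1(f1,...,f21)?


Regular sequence => Koszul complex is the minimal free resolution.
Syz_1 minimally generated by Koszul relations f_i*e_j - f_j*e_i (i<j): mu(Syz_1) = beta_2 = C(m,2) = m(m-1)/2
m=21
21*20/2 = 210


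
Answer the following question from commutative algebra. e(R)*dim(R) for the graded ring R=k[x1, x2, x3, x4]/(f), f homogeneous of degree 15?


e(R)=deg(f)=15, dim(R)=4-1=3
e*dim=15*3=45


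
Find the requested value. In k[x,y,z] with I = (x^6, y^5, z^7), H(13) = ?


Need i<6, j<5, k<7 with i+j+k=13.
For each i, j ranges over max(0,13-i-6)..min(4,13-i):
  i=0: j in [7,4] -> 0
  i=1: j in [6,4] -> 0
  i=2: j in [5,4] -> 0
  i=3: j in [4,4] -> 1
  i=4: j in [3,4] -> 2
  i=5: j in [2,4] -> 3
H(13) = 0+0+0+1+2+3 = 6


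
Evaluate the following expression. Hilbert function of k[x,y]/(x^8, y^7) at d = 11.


k[x,y], I = (x^8, y^7), d = 11
Need i < 8 and d-i < 7.
Range: 5 <= i <= 7.
H(11) = 3


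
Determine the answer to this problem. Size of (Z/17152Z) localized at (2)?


2-primary part: 17152=2^8*67
Size=2^8=256


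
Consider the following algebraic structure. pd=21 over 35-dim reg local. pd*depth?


pd+depth=35
depth=35-21=14
pd*depth=21*14=294


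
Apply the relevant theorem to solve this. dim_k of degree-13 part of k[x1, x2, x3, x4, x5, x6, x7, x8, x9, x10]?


C(d+n-1,n-1)=C(22,9)=497420


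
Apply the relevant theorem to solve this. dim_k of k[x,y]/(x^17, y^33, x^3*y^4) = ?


k[x,y]/I, I = (x^17, y^33, x^3*y^4)
Rect: 17x33=561. Corner: (17-3)x(33-4)=406.
dim = 561-406 = 155


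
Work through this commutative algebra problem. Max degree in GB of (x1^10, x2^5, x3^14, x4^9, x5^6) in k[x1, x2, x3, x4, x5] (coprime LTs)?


Pure powers, coprime LTs => already GB.
Degrees: 10, 5, 14, 9, 6
Max=14


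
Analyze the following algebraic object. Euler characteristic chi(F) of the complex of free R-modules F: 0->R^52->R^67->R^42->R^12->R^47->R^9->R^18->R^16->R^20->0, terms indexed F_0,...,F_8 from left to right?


chi = sum (-1)^i * rank:
(-1)^0*52=52
(-1)^1*67=-67
(-1)^2*42=42
(-1)^3*12=-12
(-1)^4*47=47
(-1)^5*9=-9
(-1)^6*18=18
(-1)^7*16=-16
(-1)^8*20=20
chi=75


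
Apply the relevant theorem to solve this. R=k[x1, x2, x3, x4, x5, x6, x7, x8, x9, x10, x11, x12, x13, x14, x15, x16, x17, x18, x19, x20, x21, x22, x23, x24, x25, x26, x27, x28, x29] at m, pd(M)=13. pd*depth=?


pd+depth=29
depth=29-13=16
pd*depth=13*16=208


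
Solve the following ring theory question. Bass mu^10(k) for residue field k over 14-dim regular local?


C(n,i)=C(14,10)=1001


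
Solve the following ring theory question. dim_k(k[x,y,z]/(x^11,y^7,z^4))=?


Basis: x^iy^jz^k, i<11,j<7,k<4
11*7*4=308


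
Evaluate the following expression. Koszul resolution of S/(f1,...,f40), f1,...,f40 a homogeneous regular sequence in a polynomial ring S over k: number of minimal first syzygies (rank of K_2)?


Regular sequence => Koszul complex is the minimal free resolution.
Syz_1 minimally generated by Koszul relations f_i*e_j - f_j*e_i (i<j): mu(Syz_1) = beta_2 = C(m,2) = m(m-1)/2
m=40
40*39/2 = 780


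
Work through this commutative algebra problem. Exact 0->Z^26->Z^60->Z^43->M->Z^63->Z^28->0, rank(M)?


Alt sum=0:
(-1)^0*26 + (-1)^1*60 + (-1)^2*43 + (-1)^3*? + (-1)^4*63 + (-1)^5*28=0
rank(M)=44


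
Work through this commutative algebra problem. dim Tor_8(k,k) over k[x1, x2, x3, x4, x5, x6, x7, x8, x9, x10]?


Koszul: C(n,i)=C(10,8)=45


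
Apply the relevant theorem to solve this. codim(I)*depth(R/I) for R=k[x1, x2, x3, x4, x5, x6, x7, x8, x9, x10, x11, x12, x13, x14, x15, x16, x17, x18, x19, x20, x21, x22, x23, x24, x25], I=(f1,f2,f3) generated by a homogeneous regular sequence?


codim=3, depth=dim(R/I)=25-3=22
Product=3*22=66


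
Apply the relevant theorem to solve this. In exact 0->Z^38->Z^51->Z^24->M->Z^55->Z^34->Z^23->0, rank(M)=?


Alt sum=0:
(-1)^0*38 + (-1)^1*51 + (-1)^2*24 + (-1)^3*? + (-1)^4*55 + (-1)^5*34 + (-1)^6*23=0
rank(M)=55


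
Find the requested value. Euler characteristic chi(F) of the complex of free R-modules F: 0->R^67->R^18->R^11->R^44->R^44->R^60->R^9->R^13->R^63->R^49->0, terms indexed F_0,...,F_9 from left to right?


chi = sum (-1)^i * rank:
(-1)^0*67=67
(-1)^1*18=-18
(-1)^2*11=11
(-1)^3*44=-44
(-1)^4*44=44
(-1)^5*60=-60
(-1)^6*9=9
(-1)^7*13=-13
(-1)^8*63=63
(-1)^9*49=-49
chi=10


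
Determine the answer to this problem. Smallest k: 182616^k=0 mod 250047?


182616^k mod 250047:
k=1: 182616
k=2: 85113
k=3: 74088
k=4: 111132
k=5: 166698
k=6: 0
First zero at k = 6


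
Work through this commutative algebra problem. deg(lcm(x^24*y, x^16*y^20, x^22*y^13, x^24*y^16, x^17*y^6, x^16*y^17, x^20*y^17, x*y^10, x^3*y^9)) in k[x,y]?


lcm = componentwise max:
x: max(24,16,22,24,17,16,20,1,3)=24
y: max(1,20,13,16,6,17,17,10,9)=20
Total=24+20=44


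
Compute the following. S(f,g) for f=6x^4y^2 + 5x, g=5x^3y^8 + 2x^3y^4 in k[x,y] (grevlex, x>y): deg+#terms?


LT(f)=6x^4y^2, LT(g)=5x^3y^8
lcm(LM)=x^4y^8
S(f,g) (scaled by 30 to clear denominators) = 5y^6*f - 6x*g = -12x^4y^4 + 25xy^6
2 terms, deg 8.
8+2=10


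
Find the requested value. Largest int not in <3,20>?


gcd(3,20)=1 => F=ab-a-b=3*20-3-20=60-23=37


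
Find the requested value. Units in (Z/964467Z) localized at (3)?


Local ring = Z/19683Z.
phi(19683) = 3^8*(3-1) = 13122


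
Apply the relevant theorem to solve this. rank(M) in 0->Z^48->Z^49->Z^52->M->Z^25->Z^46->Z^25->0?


Alt sum=0:
(-1)^0*48 + (-1)^1*49 + (-1)^2*52 + (-1)^3*? + (-1)^4*25 + (-1)^5*46 + (-1)^6*25=0
rank(M)=55


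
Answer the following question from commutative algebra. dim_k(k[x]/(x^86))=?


Basis: 1,x,...,x^85
dim=86


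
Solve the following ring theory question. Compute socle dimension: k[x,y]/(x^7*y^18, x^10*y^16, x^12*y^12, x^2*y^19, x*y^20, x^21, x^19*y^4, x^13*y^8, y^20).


Socle = ann(m) = span of standard monomials u with x*u, y*u in I (staircase corners).
Redundant generators: x*y^20
Minimal generators: x^21, x^19*y^4, x^13*y^8, x^12*y^12, x^10*y^16, x^7*y^18, x^2*y^19, y^20
Corners: xy^19, x^6y^18, x^9y^17, x^11y^15, x^12y^11, x^18y^7, x^20y^3
Socle dim=7


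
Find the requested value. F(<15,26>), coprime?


gcd(15,26)=1 => F=ab-a-b=15*26-15-26=390-41=349


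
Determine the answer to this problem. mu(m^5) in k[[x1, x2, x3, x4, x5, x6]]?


C(n+d-1,d)=C(10,5)=252


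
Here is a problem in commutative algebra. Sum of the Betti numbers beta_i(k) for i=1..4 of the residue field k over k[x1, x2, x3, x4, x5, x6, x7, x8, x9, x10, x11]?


Koszul resolution: beta_i(k)=C(n,i), n=11
C(11,1)=11, C(11,2)=55, C(11,3)=165, C(11,4)=330
Sum=561


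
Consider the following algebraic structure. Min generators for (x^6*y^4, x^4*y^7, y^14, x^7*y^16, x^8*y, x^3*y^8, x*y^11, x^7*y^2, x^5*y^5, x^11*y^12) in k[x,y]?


Remove redundant (divisible by others).
x^11*y^12 redundant.
x^7*y^16 redundant.
Min: x^8*y, x^7*y^2, x^6*y^4, x^5*y^5, x^4*y^7, x^3*y^8, x*y^11, y^14
Count=8


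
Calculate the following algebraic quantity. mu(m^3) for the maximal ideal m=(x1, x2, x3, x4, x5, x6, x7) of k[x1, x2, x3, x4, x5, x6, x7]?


Graded Nakayama: mu(m^d) = dim_k (m^d/m^(d+1)) = #degree-3 monomials in 7 vars
C(n+d-1,d)=C(9,3)=84


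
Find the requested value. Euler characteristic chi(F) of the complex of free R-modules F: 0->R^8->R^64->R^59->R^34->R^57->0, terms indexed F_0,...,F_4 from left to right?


chi = sum (-1)^i * rank:
(-1)^0*8=8
(-1)^1*64=-64
(-1)^2*59=59
(-1)^3*34=-34
(-1)^4*57=57
chi=26


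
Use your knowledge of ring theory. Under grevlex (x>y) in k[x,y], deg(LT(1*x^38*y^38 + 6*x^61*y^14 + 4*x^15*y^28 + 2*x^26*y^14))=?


LT: 1*x^38*y^38
deg_x=38, deg_y=38
Total=38+38=76


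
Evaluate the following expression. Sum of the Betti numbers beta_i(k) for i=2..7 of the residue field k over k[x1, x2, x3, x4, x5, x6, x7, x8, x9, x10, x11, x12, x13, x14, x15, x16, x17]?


Koszul resolution: beta_i(k)=C(n,i), n=17
C(17,2)=136, C(17,3)=680, C(17,4)=2380, C(17,5)=6188, C(17,6)=12376, C(17,7)=19448
Sum=41208


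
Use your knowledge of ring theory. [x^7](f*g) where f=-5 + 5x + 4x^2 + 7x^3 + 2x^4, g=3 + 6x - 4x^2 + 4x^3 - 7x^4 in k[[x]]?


[x^7] = sum a_i*b_j, i+j=7
  7*-7=-49
  2*4=8
Sum=-41


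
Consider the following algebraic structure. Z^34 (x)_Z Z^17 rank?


rank(M(x)N) = rank(M)*rank(N)
34*17 = 578


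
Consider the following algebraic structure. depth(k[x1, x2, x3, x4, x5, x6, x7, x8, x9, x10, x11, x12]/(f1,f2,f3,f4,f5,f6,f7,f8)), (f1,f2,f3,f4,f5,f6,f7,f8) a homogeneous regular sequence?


depth(R)=12
depth(R/I)=12-8=4


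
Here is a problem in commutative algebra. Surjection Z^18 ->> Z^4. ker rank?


rank(ker) = 18-4 = 14


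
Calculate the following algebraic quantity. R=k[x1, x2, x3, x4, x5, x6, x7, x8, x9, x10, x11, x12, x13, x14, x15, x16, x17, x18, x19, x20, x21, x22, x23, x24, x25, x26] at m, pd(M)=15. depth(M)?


pd+depth=depth(R)=26
depth=26-15=11


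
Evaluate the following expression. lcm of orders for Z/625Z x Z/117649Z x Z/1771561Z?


Exponent = lcm of the cyclic orders; pairwise coprime => product.
5^4*7^6*11^6=625*117649*1771561=130263987555625


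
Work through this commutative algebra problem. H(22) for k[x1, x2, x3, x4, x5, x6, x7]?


C(d+n-1,n-1)=C(28,6)=376740


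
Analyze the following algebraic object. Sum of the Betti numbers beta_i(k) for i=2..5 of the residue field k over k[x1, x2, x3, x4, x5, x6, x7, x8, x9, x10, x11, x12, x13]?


Koszul resolution: beta_i(k)=C(n,i), n=13
C(13,2)=78, C(13,3)=286, C(13,4)=715, C(13,5)=1287
Sum=2366


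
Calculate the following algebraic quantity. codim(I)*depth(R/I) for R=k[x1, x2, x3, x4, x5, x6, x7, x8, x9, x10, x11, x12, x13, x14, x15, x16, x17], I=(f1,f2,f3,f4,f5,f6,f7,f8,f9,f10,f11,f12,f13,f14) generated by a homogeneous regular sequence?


codim=14, depth=dim(R/I)=17-14=3
Product=14*3=42


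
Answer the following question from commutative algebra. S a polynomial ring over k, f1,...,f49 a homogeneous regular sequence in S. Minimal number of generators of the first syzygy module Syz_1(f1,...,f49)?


Regular sequence => Koszul complex is the minimal free resolution.
Syz_1 minimally generated by Koszul relations f_i*e_j - f_j*e_i (i<j): mu(Syz_1) = beta_2 = C(m,2) = m(m-1)/2
m=49
49*48/2 = 1176


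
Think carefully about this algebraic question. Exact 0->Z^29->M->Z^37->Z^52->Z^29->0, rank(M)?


Alt sum=0:
(-1)^0*29 + (-1)^1*? + (-1)^2*37 + (-1)^3*52 + (-1)^4*29=0
rank(M)=43


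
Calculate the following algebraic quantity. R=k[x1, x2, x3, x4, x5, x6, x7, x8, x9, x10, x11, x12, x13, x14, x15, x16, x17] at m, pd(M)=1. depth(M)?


pd+depth=depth(R)=17
depth=17-1=16


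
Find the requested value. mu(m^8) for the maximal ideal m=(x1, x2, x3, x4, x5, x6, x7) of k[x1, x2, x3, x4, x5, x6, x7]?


Graded Nakayama: mu(m^d) = dim_k (m^d/m^(d+1)) = #degree-8 monomials in 7 vars
C(n+d-1,d)=C(14,8)=3003


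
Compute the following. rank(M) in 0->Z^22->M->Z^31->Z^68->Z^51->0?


Alt sum=0:
(-1)^0*22 + (-1)^1*? + (-1)^2*31 + (-1)^3*68 + (-1)^4*51=0
rank(M)=36


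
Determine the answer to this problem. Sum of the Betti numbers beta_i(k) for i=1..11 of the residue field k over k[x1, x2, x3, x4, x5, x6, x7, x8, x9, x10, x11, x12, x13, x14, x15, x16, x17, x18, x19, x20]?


Koszul resolution: beta_i(k)=C(n,i), n=20
C(20,1)=20, C(20,2)=190, C(20,3)=1140, C(20,4)=4845, C(20,5)=15504, C(20,6)=38760, C(20,7)=77520, C(20,8)=125970, C(20,9)=167960, C(20,10)=184756, C(20,11)=167960
Sum=784625


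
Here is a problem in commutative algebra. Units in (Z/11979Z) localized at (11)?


Local ring = Z/1331Z.
phi(1331) = 11^2*(11-1) = 1210


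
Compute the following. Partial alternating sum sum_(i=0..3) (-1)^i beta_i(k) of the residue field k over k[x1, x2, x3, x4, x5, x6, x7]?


Koszul resolution: beta_i(k)=C(n,i), n=7
sum_(i=0..p) (-1)^i C(n,i) = (-1)^p C(n-1,p)
(-1)^3*C(6,3) = (-1)^3*20 = -20


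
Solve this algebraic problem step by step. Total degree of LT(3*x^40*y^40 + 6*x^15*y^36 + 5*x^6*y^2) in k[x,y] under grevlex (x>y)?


LT: 3*x^40*y^40
deg_x=40, deg_y=40
Total=40+40=80


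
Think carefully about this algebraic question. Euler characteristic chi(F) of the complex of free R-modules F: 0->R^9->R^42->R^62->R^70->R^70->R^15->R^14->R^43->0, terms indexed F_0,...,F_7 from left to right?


chi = sum (-1)^i * rank:
(-1)^0*9=9
(-1)^1*42=-42
(-1)^2*62=62
(-1)^3*70=-70
(-1)^4*70=70
(-1)^5*15=-15
(-1)^6*14=14
(-1)^7*43=-43
chi=-15


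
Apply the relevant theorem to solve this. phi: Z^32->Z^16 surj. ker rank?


rank(ker) = 32-16 = 16


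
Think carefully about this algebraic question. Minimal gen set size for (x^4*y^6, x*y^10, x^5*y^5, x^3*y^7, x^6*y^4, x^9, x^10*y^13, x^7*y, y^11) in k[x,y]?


Remove redundant (divisible by others).
x^10*y^13 redundant.
Min: x^9, x^7*y, x^6*y^4, x^5*y^5, x^4*y^6, x^3*y^7, x*y^10, y^11
Count=8


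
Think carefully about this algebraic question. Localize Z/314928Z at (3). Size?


3-primary part: 314928=3^9*16
Size=3^9=19683


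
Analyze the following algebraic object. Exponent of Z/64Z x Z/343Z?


Exponent = lcm of the cyclic orders; pairwise coprime => product.
2^6*7^3=64*343=21952


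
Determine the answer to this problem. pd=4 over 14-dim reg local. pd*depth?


pd+depth=14
depth=14-4=10
pd*depth=4*10=40


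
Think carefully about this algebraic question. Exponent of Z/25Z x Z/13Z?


Exponent = lcm of the cyclic orders; pairwise coprime => product.
5^2*13^1=25*13=325


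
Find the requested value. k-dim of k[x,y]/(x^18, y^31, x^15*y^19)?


k[x,y]/I, I = (x^18, y^31, x^15*y^19)
Rect: 18x31=558. Corner: (18-15)x(31-19)=36.
dim = 558-36 = 522


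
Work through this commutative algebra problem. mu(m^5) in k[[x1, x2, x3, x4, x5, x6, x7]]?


C(n+d-1,d)=C(11,5)=462


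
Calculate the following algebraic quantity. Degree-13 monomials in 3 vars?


C(d+n-1,n-1)=C(15,2)=105


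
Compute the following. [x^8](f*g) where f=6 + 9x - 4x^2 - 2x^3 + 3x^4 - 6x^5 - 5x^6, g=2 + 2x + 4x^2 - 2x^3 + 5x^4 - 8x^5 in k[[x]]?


[x^8] = sum a_i*b_j, i+j=8
  -2*-8=16
  3*5=15
  -6*-2=12
  -5*4=-20
Sum=23


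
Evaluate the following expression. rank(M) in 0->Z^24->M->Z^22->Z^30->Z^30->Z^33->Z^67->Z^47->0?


Alt sum=0:
(-1)^0*24 + (-1)^1*? + (-1)^2*22 + (-1)^3*30 + (-1)^4*30 + (-1)^5*33 + (-1)^6*67 + (-1)^7*47=0
rank(M)=33


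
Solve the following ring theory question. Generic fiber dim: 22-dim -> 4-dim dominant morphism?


dim(fiber)=dim(X)-dim(Y)=22-4=18


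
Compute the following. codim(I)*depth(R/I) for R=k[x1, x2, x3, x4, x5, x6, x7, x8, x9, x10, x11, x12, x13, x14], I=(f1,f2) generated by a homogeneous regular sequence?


codim=2, depth=dim(R/I)=14-2=12
Product=2*12=24


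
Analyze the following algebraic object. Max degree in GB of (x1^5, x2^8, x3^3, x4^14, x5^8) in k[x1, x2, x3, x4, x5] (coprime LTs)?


Pure powers, coprime LTs => already GB.
Degrees: 5, 8, 3, 14, 8
Max=14


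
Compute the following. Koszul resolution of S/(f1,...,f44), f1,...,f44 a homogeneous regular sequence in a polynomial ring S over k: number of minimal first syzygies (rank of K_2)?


Regular sequence => Koszul complex is the minimal free resolution.
Syz_1 minimally generated by Koszul relations f_i*e_j - f_j*e_i (i<j): mu(Syz_1) = beta_2 = C(m,2) = m(m-1)/2
m=44
44*43/2 = 946


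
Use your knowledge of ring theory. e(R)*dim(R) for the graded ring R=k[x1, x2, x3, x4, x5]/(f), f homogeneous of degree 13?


e(R)=deg(f)=13, dim(R)=5-1=4
e*dim=13*4=52


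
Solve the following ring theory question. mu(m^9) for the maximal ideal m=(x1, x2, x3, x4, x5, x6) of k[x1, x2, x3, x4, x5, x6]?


Graded Nakayama: mu(m^d) = dim_k (m^d/m^(d+1)) = #degree-9 monomials in 6 vars
C(n+d-1,d)=C(14,9)=2002


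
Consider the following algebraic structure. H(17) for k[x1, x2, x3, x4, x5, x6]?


C(d+n-1,n-1)=C(22,5)=26334


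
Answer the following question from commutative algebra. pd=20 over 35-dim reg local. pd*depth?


pd+depth=35
depth=35-20=15
pd*depth=20*15=300


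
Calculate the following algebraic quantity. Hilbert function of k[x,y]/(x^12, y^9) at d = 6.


k[x,y], I = (x^12, y^9), d = 6
Need i < 12 and d-i < 9.
Range: 0 <= i <= 6.
H(6) = 7


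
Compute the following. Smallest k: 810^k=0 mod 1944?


810^k mod 1944:
k=1: 810
k=2: 972
k=3: 0
First zero at k = 3


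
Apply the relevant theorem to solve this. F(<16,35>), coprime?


gcd(16,35)=1 => F=ab-a-b=16*35-16-35=560-51=509


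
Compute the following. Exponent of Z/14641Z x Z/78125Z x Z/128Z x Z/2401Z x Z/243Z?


Exponent = lcm of the cyclic orders; pairwise coprime => product.
11^4*5^7*2^7*7^4*3^5=14641*78125*128*2401*243=85421889630000000


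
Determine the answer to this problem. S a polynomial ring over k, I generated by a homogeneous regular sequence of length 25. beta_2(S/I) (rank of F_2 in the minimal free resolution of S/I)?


Regular sequence => Koszul complex is the minimal free resolution.
Syz_1 minimally generated by Koszul relations f_i*e_j - f_j*e_i (i<j): mu(Syz_1) = beta_2 = C(m,2) = m(m-1)/2
m=25
25*24/2 = 300


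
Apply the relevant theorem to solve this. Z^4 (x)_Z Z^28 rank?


rank(M(x)N) = rank(M)*rank(N)
4*28 = 112


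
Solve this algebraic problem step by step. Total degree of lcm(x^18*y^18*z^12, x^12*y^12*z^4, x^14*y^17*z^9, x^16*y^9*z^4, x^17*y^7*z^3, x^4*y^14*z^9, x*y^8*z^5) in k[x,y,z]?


lcm = componentwise max:
x: max(18,12,14,16,17,4,1)=18
y: max(18,12,17,9,7,14,8)=18
z: max(12,4,9,4,3,9,5)=12
Total=18+18+12=48


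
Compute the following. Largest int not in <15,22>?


gcd(15,22)=1 => F=ab-a-b=15*22-15-22=330-37=293


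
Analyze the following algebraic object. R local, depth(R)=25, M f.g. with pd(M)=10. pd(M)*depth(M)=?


pd+depth=25
depth=25-10=15
pd*depth=10*15=150


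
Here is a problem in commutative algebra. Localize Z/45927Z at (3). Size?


3-primary part: 45927=3^8*7
Size=3^8=6561


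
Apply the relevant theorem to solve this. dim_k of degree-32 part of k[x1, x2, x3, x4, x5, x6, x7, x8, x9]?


C(d+n-1,n-1)=C(40,8)=76904685


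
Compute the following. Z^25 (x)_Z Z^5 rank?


rank(M(x)N) = rank(M)*rank(N)
25*5 = 125


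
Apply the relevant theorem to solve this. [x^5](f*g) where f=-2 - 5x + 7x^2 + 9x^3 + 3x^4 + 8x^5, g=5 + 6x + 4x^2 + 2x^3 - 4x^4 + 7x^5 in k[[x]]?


[x^5] = sum a_i*b_j, i+j=5
  -2*7=-14
  -5*-4=20
  7*2=14
  9*4=36
  3*6=18
  8*5=40
Sum=114


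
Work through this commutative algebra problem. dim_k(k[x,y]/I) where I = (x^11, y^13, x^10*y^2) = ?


k[x,y]/I, I = (x^11, y^13, x^10*y^2)
Rect: 11x13=143. Corner: (11-10)x(13-2)=11.
dim = 143-11 = 132


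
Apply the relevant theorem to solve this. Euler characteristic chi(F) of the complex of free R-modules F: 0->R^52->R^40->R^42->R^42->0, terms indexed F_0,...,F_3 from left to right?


chi = sum (-1)^i * rank:
(-1)^0*52=52
(-1)^1*40=-40
(-1)^2*42=42
(-1)^3*42=-42
chi=12


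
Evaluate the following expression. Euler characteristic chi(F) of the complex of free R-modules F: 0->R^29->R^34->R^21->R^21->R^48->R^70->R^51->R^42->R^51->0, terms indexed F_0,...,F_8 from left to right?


chi = sum (-1)^i * rank:
(-1)^0*29=29
(-1)^1*34=-34
(-1)^2*21=21
(-1)^3*21=-21
(-1)^4*48=48
(-1)^5*70=-70
(-1)^6*51=51
(-1)^7*42=-42
(-1)^8*51=51
chi=33


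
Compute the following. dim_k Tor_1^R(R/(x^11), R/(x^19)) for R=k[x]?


Tor_1(R/I,R/J)=(I cap J)/IJ=(x^19)/(x^30)
dim=30-19=min(11,19)=11


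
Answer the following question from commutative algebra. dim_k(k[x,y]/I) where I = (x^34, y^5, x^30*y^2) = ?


k[x,y]/I, I = (x^34, y^5, x^30*y^2)
Rect: 34x5=170. Corner: (34-30)x(5-2)=12.
dim = 170-12 = 158


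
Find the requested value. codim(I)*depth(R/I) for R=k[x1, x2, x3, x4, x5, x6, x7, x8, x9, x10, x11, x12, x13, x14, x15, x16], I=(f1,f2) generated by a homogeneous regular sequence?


codim=2, depth=dim(R/I)=16-2=14
Product=2*14=28


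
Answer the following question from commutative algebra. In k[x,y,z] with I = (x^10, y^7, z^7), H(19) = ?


Need i<10, j<7, k<7 with i+j+k=19.
For each i, j ranges over max(0,19-i-6)..min(6,19-i):
  i=0: j in [13,6] -> 0
  i=1: j in [12,6] -> 0
  i=2: j in [11,6] -> 0
  i=3: j in [10,6] -> 0
  i=4: j in [9,6] -> 0
  i=5: j in [8,6] -> 0
  i=6: j in [7,6] -> 0
  i=7: j in [6,6] -> 1
  i=8: j in [5,6] -> 2
  i=9: j in [4,6] -> 3
H(19) = 0+0+0+0+0+0+0+1+2+3 = 6


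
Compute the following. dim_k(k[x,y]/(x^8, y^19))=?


Basis: x^i*y^j, i<8, j<19
8*19=152


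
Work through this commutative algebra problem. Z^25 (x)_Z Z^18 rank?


rank(M(x)N) = rank(M)*rank(N)
25*18 = 450


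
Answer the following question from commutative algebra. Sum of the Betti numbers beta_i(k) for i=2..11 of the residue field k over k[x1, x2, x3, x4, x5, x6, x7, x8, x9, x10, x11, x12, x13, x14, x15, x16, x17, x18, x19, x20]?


Koszul resolution: beta_i(k)=C(n,i), n=20
C(20,2)=190, C(20,3)=1140, C(20,4)=4845, C(20,5)=15504, C(20,6)=38760, C(20,7)=77520, C(20,8)=125970, C(20,9)=167960, C(20,10)=184756, C(20,11)=167960
Sum=784605


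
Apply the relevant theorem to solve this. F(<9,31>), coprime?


gcd(9,31)=1 => F=ab-a-b=9*31-9-31=279-40=239


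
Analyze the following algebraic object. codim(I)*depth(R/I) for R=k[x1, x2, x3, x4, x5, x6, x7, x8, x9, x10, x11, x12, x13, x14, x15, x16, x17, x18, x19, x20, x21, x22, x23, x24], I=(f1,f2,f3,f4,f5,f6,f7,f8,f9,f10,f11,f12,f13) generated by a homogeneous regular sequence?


codim=13, depth=dim(R/I)=24-13=11
Product=13*11=143


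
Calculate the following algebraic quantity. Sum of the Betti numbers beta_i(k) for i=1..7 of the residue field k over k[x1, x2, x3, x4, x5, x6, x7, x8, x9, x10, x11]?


Koszul resolution: beta_i(k)=C(n,i), n=11
C(11,1)=11, C(11,2)=55, C(11,3)=165, C(11,4)=330, C(11,5)=462, C(11,6)=462, C(11,7)=330
Sum=1815


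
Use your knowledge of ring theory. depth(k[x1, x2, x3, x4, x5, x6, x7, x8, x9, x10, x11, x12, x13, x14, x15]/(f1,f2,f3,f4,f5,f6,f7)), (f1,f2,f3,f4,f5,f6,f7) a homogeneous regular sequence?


depth(R)=15
depth(R/I)=15-7=8


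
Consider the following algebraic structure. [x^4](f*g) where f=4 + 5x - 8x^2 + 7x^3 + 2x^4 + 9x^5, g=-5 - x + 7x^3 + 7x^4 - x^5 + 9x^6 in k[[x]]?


[x^4] = sum a_i*b_j, i+j=4
  4*7=28
  5*7=35
  7*-1=-7
  2*-5=-10
Sum=46


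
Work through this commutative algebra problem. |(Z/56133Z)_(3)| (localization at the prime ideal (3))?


3-primary part: 56133=3^6*77
Size=3^6=729


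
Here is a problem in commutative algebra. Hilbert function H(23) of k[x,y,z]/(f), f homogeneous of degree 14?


C(25,2)-C(11,2)=300-55=245


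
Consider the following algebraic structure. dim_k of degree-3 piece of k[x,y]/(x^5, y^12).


k[x,y], I = (x^5, y^12), d = 3
Need i < 5 and d-i < 12.
Range: 0 <= i <= 3.
H(3) = 4


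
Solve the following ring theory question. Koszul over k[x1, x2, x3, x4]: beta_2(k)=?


C(n,i)=C(4,2)=6


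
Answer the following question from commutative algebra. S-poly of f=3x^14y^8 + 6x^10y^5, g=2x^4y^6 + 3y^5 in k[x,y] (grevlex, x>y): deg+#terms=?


LT(f)=3x^14y^8, LT(g)=2x^4y^6
lcm(LM)=x^14y^8
S(f,g) (scaled by 6 to clear denominators) = 2*f - 3x^10y^2*g = -9x^10y^7 + 12x^10y^5
2 terms, deg 17.
17+2=19


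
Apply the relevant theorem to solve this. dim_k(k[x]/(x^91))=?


Basis: 1,x,...,x^90
dim=91


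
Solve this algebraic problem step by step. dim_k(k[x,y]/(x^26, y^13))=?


Basis: x^i*y^j, i<26, j<13
26*13=338


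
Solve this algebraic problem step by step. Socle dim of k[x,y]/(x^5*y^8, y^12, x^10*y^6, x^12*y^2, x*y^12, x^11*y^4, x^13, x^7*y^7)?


Socle = ann(m) = span of standard monomials u with x*u, y*u in I (staircase corners).
Redundant generators: x*y^12
Minimal generators: x^13, x^12*y^2, x^11*y^4, x^10*y^6, x^7*y^7, x^5*y^8, y^12
Corners: x^4y^11, x^6y^7, x^9y^6, x^10y^5, x^11y^3, x^12y
Socle dim=6


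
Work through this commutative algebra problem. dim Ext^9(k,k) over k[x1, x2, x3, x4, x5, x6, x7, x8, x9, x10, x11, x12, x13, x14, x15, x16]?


C(n,i)=C(16,9)=11440


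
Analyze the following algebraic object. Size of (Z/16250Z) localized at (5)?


5-primary part: 16250=5^4*26
Size=5^4=625


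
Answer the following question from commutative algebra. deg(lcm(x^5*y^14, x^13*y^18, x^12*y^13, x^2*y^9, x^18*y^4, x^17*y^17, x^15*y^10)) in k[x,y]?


lcm = componentwise max:
x: max(5,13,12,2,18,17,15)=18
y: max(14,18,13,9,4,17,10)=18
Total=18+18=36


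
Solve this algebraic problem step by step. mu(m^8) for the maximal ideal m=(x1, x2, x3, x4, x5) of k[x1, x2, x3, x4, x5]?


Graded Nakayama: mu(m^d) = dim_k (m^d/m^(d+1)) = #degree-8 monomials in 5 vars
C(n+d-1,d)=C(12,8)=495


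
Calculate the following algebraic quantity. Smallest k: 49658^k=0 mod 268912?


49658^k mod 268912:
k=1: 49658
k=2: 262836
k=3: 266168
k=4: 76832
k=5: 0
First zero at k = 5


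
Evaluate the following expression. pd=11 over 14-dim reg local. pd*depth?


pd+depth=14
depth=14-11=3
pd*depth=11*3=33


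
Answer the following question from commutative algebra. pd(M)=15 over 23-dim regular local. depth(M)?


pd+depth=depth(R)=23
depth=23-15=8


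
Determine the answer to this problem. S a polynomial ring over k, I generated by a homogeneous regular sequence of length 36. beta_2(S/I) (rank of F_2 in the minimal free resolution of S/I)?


Regular sequence => Koszul complex is the minimal free resolution.
Syz_1 minimally generated by Koszul relations f_i*e_j - f_j*e_i (i<j): mu(Syz_1) = beta_2 = C(m,2) = m(m-1)/2
m=36
36*35/2 = 630


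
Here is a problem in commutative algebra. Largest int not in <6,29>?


gcd(6,29)=1 => F=ab-a-b=6*29-6-29=174-35=139


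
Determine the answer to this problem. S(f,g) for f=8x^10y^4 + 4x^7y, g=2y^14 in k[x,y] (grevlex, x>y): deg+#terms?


LT(f)=8x^10y^4, LT(g)=2y^14
lcm(LM)=x^10y^14
S(f,g) (scaled by 16 to clear denominators) = 2y^10*f - 8x^10*g = 8x^7y^11
1 terms, deg 18.
18+1=19


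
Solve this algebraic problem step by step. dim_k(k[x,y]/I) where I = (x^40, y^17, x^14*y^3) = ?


k[x,y]/I, I = (x^40, y^17, x^14*y^3)
Rect: 40x17=680. Corner: (40-14)x(17-3)=364.
dim = 680-364 = 316


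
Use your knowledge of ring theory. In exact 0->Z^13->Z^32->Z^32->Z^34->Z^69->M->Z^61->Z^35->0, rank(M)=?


Alt sum=0:
(-1)^0*13 + (-1)^1*32 + (-1)^2*32 + (-1)^3*34 + (-1)^4*69 + (-1)^5*? + (-1)^6*61 + (-1)^7*35=0
rank(M)=74


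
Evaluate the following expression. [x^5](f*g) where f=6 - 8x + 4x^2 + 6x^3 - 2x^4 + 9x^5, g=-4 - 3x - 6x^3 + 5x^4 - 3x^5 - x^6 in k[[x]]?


[x^5] = sum a_i*b_j, i+j=5
  6*-3=-18
  -8*5=-40
  4*-6=-24
  -2*-3=6
  9*-4=-36
Sum=-112


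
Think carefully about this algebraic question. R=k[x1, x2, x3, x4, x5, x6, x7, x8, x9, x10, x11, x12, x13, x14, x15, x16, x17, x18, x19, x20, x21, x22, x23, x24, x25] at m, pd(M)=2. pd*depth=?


pd+depth=25
depth=25-2=23
pd*depth=2*23=46


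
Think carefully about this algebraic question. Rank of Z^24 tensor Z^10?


rank(M(x)N) = rank(M)*rank(N)
24*10 = 240


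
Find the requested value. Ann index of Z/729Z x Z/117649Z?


Exponent = lcm of the cyclic orders; pairwise coprime => product.
3^6*7^6=729*117649=85766121


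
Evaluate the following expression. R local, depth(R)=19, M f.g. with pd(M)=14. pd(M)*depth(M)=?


pd+depth=19
depth=19-14=5
pd*depth=14*5=70


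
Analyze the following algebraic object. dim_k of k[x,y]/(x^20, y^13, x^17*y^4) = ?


k[x,y]/I, I = (x^20, y^13, x^17*y^4)
Rect: 20x13=260. Corner: (20-17)x(13-4)=27.
dim = 260-27 = 233


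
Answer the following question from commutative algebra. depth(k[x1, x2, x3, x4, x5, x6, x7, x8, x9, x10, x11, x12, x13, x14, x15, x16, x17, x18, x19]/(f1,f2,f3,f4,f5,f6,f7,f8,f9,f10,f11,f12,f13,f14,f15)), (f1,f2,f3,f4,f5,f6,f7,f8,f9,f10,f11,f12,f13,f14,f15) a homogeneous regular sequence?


depth(R)=19
depth(R/I)=19-15=4


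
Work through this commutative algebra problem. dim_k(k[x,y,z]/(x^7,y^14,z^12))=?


Basis: x^iy^jz^k, i<7,j<14,k<12
7*14*12=1176


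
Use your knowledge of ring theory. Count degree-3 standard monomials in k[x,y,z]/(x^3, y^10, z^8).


Need i<3, j<10, k<8 with i+j+k=3.
For each i, j ranges over max(0,3-i-7)..min(9,3-i):
  i=0: j in [0,3] -> 4
  i=1: j in [0,2] -> 3
  i=2: j in [0,1] -> 2
H(3) = 4+3+2 = 9


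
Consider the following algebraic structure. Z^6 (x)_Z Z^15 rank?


rank(M(x)N) = rank(M)*rank(N)
6*15 = 90


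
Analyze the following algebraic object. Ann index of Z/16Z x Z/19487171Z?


Exponent = lcm of the cyclic orders; pairwise coprime => product.
2^4*11^7=16*19487171=311794736


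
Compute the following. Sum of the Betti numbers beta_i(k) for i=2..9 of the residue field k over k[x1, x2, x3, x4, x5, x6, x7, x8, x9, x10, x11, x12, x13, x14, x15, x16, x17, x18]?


Koszul resolution: beta_i(k)=C(n,i), n=18
C(18,2)=153, C(18,3)=816, C(18,4)=3060, C(18,5)=8568, C(18,6)=18564, C(18,7)=31824, C(18,8)=43758, C(18,9)=48620
Sum=155363


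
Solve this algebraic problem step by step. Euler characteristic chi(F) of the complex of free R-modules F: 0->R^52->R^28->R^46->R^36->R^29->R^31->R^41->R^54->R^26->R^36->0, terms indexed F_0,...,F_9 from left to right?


chi = sum (-1)^i * rank:
(-1)^0*52=52
(-1)^1*28=-28
(-1)^2*46=46
(-1)^3*36=-36
(-1)^4*29=29
(-1)^5*31=-31
(-1)^6*41=41
(-1)^7*54=-54
(-1)^8*26=26
(-1)^9*36=-36
chi=9


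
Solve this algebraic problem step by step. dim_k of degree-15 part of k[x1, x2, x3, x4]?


C(d+n-1,n-1)=C(18,3)=816


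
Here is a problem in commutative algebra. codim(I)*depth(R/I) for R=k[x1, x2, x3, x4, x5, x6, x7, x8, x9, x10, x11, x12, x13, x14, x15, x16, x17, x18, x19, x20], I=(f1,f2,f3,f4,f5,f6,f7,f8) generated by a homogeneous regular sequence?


codim=8, depth=dim(R/I)=20-8=12
Product=8*12=96


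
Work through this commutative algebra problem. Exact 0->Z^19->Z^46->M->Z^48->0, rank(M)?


Alt sum=0:
(-1)^0*19 + (-1)^1*46 + (-1)^2*? + (-1)^3*48=0
rank(M)=75


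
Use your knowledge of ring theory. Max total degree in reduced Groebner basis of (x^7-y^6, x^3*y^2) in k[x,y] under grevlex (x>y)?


LT(f1)=x^7, LT(f2)=x^3y^2, lcm=x^7y^2
S(f1,f2) = y^2*f1 - x^4*f2 = -y^8
Reduced GB = {f1, f2, y^8}; degrees 7, 5, 8
Max = 8


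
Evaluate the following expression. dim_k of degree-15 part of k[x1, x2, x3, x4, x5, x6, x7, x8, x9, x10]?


C(d+n-1,n-1)=C(24,9)=1307504


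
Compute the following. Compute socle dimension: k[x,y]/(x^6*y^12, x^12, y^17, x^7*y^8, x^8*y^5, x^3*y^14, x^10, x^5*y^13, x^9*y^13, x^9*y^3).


Socle = ann(m) = span of standard monomials u with x*u, y*u in I (staircase corners).
Redundant generators: x^12, x^9*y^13
Minimal generators: x^10, x^9*y^3, x^8*y^5, x^7*y^8, x^6*y^12, x^5*y^13, x^3*y^14, y^17
Corners: x^2y^16, x^4y^13, x^5y^12, x^6y^11, x^7y^7, x^8y^4, x^9y^2
Socle dim=7


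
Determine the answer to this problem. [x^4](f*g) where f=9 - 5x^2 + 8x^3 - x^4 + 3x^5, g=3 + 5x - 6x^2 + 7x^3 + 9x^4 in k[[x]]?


[x^4] = sum a_i*b_j, i+j=4
  9*9=81
  -5*-6=30
  8*5=40
  -1*3=-3
Sum=148


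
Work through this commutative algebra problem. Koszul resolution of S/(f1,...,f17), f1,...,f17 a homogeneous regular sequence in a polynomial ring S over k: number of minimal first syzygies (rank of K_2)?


Regular sequence => Koszul complex is the minimal free resolution.
Syz_1 minimally generated by Koszul relations f_i*e_j - f_j*e_i (i<j): mu(Syz_1) = beta_2 = C(m,2) = m(m-1)/2
m=17
17*16/2 = 136


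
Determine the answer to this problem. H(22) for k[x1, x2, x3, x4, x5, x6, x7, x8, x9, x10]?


C(d+n-1,n-1)=C(31,9)=20160075


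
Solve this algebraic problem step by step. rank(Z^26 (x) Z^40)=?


rank(M(x)N) = rank(M)*rank(N)
26*40 = 1040


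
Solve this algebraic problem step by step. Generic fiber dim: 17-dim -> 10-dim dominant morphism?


dim(fiber)=dim(X)-dim(Y)=17-10=7


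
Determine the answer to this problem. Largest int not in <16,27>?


gcd(16,27)=1 => F=ab-a-b=16*27-16-27=432-43=389


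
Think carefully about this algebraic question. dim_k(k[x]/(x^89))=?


Basis: 1,x,...,x^88
dim=89


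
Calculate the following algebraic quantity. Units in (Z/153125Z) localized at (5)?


Local ring = Z/3125Z.
phi(3125) = 5^4*(5-1) = 2500


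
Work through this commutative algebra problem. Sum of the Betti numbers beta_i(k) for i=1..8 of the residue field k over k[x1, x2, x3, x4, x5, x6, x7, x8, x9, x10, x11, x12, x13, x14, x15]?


Koszul resolution: beta_i(k)=C(n,i), n=15
C(15,1)=15, C(15,2)=105, C(15,3)=455, C(15,4)=1365, C(15,5)=3003, C(15,6)=5005, C(15,7)=6435, C(15,8)=6435
Sum=22818


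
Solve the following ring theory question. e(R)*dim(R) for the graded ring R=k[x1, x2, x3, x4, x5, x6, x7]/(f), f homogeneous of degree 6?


e(R)=deg(f)=6, dim(R)=7-1=6
e*dim=6*6=36


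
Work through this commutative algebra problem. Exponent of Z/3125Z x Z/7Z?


Exponent = lcm of the cyclic orders; pairwise coprime => product.
5^5*7^1=3125*7=21875


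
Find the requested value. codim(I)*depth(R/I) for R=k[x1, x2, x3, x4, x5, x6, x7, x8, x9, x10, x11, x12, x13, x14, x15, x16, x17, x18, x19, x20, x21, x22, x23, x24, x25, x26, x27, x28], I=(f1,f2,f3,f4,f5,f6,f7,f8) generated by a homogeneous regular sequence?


codim=8, depth=dim(R/I)=28-8=20
Product=8*20=160


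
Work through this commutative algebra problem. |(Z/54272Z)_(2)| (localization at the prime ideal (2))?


2-primary part: 54272=2^10*53
Size=2^10=1024


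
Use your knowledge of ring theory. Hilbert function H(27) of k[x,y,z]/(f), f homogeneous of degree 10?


C(29,2)-C(19,2)=406-171=235


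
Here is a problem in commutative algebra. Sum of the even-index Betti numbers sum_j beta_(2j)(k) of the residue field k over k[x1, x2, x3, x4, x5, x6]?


Koszul resolution: beta_i(k)=C(n,i), n=6
sum_even C(6,i) = 2^(n-1) = 2^5 = 32


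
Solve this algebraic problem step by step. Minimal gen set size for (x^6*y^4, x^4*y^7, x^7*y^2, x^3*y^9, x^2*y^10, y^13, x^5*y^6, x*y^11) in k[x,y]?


Remove redundant (divisible by others).
Min: x^7*y^2, x^6*y^4, x^5*y^6, x^4*y^7, x^3*y^9, x^2*y^10, x*y^11, y^13
Count=8


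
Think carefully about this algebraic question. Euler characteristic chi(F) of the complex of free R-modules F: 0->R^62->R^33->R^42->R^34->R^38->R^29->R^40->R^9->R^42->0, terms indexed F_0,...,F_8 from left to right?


chi = sum (-1)^i * rank:
(-1)^0*62=62
(-1)^1*33=-33
(-1)^2*42=42
(-1)^3*34=-34
(-1)^4*38=38
(-1)^5*29=-29
(-1)^6*40=40
(-1)^7*9=-9
(-1)^8*42=42
chi=119


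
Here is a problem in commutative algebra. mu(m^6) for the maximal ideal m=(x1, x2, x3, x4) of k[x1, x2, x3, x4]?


Graded Nakayama: mu(m^d) = dim_k (m^d/m^(d+1)) = #degree-6 monomials in 4 vars
C(n+d-1,d)=C(9,6)=84


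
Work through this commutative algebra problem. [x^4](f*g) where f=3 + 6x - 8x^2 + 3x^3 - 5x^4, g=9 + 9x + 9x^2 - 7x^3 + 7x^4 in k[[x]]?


[x^4] = sum a_i*b_j, i+j=4
  3*7=21
  6*-7=-42
  -8*9=-72
  3*9=27
  -5*9=-45
Sum=-111


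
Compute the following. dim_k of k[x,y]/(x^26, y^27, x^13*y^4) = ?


k[x,y]/I, I = (x^26, y^27, x^13*y^4)
Rect: 26x27=702. Corner: (26-13)x(27-4)=299.
dim = 702-299 = 403


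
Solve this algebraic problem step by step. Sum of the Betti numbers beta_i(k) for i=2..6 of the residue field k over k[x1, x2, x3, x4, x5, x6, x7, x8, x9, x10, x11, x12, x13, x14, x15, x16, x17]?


Koszul resolution: beta_i(k)=C(n,i), n=17
C(17,2)=136, C(17,3)=680, C(17,4)=2380, C(17,5)=6188, C(17,6)=12376
Sum=21760
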